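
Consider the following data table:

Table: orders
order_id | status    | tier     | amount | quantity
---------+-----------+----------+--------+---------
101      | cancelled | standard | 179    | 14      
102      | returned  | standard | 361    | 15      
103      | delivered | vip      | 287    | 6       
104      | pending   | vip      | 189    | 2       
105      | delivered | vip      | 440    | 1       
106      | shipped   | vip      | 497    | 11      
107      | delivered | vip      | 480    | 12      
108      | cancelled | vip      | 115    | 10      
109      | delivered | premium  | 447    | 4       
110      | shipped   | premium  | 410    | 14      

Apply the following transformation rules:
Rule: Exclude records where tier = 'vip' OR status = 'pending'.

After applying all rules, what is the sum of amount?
1397

Step 1: Find records where tier = 'vip' OR status = 'pending'
Step 2: 6 records match, summing to 2008
Step 3: Original sum: 3405
Step 4: Remaining sum = 3405 - 2008 = 1397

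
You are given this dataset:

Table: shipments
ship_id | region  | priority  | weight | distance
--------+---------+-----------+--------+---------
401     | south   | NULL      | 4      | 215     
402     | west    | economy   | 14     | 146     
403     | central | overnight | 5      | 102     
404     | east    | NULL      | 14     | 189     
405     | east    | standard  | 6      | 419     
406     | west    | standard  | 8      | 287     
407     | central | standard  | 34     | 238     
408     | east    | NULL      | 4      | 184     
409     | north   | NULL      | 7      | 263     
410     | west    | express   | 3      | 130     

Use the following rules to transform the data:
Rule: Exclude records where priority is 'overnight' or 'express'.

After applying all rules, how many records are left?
8

Step 1: Count records to exclude
  - 1 (overnight) + 1 (express) = 2 records
Step 2: Total records: 10
Step 3: Remaining = 10 - 2 = 8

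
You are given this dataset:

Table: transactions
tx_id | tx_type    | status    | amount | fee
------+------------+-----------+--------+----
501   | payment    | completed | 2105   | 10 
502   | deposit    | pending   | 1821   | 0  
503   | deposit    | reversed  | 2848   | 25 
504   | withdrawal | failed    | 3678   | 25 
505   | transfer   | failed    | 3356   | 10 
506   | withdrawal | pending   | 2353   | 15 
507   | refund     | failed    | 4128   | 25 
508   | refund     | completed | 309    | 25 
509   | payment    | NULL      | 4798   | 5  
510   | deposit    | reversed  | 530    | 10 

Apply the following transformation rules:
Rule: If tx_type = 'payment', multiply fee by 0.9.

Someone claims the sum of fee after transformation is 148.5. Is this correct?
Yes, the result is correct.

Step 1: Calculate the correct sum after transformation
Step 2: Apply multiplier 0.9 to records where tx_type = 'payment'
Step 3: Correct result = 148.5
Step 4: Claimed result = 148.5
Step 5: 148.5 = 148.5 ✓
Conclusion: The claimed result is correct.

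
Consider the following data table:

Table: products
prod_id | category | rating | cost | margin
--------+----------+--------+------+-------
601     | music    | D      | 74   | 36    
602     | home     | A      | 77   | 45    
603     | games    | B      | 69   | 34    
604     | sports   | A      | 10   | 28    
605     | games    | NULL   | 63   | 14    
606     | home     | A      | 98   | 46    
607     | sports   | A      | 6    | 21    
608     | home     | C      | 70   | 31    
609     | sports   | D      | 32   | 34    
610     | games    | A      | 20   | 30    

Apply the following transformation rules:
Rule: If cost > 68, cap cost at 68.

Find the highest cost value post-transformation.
68

Step 1: Original maximum cost = 98
Step 2: Apply cap at 68
Step 3: 5 records had cost > 68 and were capped
Step 4: Maximum after transformation = 68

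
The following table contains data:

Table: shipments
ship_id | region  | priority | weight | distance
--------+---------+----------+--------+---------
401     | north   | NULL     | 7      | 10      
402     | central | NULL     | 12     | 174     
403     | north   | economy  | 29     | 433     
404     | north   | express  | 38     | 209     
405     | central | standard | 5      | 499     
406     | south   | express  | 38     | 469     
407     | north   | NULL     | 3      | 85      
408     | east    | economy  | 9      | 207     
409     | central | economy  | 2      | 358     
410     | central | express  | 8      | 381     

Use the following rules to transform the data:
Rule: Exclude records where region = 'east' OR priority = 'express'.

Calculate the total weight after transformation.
58

Step 1: Find records where region = 'east' OR priority = 'express'
Step 2: 4 records match, summing to 93
Step 3: Original sum: 151
Step 4: Remaining sum = 151 - 93 = 58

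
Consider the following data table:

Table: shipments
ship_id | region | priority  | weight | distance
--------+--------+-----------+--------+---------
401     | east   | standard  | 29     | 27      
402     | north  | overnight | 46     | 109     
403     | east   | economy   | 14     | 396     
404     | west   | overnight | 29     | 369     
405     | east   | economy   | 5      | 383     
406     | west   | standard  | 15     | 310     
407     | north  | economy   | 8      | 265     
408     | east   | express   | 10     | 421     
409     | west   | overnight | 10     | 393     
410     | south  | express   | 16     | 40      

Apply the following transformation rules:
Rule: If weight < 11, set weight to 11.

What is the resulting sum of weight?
193

Step 1: 4 records have weight < 11
Step 2: These records originally summed to 33
Step 3: After setting to minimum: 4 × 11 = 44
Step 4: Unaffected records sum: 149
Step 5: Final sum = 44 + 149 = 193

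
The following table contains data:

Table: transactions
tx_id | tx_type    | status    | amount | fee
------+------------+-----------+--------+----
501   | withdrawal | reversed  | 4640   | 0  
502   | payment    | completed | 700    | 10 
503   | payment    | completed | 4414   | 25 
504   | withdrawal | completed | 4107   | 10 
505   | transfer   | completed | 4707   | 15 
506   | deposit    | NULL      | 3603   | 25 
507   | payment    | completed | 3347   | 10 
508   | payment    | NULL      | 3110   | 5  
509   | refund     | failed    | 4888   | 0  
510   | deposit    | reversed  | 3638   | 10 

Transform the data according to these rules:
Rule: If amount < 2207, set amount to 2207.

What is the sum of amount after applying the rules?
38661

Step 1: 1 records have amount < 2207
Step 2: These records originally summed to 700
Step 3: After setting to minimum: 1 × 2207 = 2207
Step 4: Unaffected records sum: 36454
Step 5: Final sum = 2207 + 36454 = 38661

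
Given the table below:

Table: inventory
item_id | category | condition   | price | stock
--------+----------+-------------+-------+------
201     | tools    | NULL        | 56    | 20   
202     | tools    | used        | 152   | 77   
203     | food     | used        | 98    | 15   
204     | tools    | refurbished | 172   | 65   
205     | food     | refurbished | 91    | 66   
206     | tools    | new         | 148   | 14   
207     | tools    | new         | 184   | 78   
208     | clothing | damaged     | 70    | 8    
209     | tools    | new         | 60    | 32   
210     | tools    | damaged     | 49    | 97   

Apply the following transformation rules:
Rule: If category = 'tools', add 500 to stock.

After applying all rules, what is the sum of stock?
3972

Step 1: Count records where category = 'tools': 7
Step 2: Total bonus added: 7 × 500 = 3500
Step 3: Original sum of stock: 472
Step 4: Final sum = 472 + 3500 = 3972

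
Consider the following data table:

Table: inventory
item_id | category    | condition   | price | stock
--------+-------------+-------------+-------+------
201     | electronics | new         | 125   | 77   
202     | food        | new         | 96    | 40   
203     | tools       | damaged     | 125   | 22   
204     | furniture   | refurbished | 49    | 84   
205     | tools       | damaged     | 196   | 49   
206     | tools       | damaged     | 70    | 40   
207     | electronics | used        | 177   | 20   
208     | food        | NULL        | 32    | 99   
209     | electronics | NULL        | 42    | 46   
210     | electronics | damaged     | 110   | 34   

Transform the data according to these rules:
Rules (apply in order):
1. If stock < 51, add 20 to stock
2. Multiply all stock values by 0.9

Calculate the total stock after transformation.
585.9

Step 1: Apply Rule 1 - Add 20 to records with stock < 51
  - 7 records affected: 251 + (7 × 20) = 391
  - Unaffected records: 260
  - Sum after Rule 1: 651
Step 2: Apply Rule 2 - Multiply all by 0.9
  - 651 × 0.9 = 585.9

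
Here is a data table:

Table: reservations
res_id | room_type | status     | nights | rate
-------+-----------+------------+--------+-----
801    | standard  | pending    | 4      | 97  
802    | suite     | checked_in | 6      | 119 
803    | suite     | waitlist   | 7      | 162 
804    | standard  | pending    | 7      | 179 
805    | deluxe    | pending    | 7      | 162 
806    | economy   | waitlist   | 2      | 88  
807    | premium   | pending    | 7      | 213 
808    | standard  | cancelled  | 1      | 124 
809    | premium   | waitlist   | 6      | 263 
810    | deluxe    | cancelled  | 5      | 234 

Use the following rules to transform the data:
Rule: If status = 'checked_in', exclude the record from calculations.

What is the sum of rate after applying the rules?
1522

Step 1: Identify records where status = 'checked_in'
Step 2: The excluded records sum to 119
Step 3: Original total rate = 1641
Step 4: Remaining total = 1641 - 119 = 1522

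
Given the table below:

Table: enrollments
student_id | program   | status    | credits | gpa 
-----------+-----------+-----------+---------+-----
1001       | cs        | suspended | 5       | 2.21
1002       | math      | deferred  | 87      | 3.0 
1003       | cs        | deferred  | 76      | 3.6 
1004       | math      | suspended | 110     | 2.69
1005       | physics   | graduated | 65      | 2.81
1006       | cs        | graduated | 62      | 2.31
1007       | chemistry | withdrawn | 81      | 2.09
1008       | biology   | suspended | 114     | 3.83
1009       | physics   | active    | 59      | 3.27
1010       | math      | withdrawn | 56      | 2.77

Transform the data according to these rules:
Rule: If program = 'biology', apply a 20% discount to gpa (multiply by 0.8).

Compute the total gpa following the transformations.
27.81

Step 1: Records with program = 'biology' have total gpa = 3.83
Step 2: Apply multiplier: 3.83 × 0.8 = 3.06
Step 3: Other records total: 24.75
Step 4: Final sum = 3.06 + 24.75 = 27.81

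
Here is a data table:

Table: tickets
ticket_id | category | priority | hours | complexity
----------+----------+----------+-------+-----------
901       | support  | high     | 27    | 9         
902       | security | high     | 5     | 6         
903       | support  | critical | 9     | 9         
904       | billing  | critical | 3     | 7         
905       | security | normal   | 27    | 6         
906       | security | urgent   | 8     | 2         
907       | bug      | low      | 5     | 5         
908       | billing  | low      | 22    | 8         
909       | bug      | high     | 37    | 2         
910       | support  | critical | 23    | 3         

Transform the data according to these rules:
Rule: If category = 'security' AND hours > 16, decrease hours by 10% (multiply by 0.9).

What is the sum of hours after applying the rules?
163.3

Step 1: Find records where category = 'security' AND hours > 16
Step 2: 1 records match, summing to 27
Step 3: After multiplier: 27 × 0.9 = 24.3
Step 4: Unaffected records sum: 139
Step 5: Final sum = 24.3 + 139 = 163.3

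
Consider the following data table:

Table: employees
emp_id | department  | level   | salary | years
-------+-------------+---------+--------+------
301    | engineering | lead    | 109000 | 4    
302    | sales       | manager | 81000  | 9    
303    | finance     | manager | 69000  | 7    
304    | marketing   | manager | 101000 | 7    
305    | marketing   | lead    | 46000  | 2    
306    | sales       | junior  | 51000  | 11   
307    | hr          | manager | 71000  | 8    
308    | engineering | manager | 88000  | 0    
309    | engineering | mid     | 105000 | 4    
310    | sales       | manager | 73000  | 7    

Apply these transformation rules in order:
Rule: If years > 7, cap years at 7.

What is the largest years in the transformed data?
7

Step 1: Original maximum years = 11
Step 2: Apply cap at 7
Step 3: 3 records had years > 7 and were capped
Step 4: Maximum after transformation = 7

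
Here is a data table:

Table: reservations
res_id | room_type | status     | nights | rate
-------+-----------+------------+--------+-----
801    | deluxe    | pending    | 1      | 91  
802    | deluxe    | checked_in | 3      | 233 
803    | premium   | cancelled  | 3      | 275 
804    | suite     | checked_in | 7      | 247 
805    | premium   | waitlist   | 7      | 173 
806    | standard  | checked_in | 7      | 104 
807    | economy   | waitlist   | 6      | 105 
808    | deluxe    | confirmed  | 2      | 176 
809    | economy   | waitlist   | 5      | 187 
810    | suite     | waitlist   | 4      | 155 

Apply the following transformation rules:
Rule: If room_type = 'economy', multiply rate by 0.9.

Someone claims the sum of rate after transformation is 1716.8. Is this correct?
Yes, the result is correct.

Step 1: Calculate the correct sum after transformation
Step 2: Apply multiplier 0.9 to records where room_type = 'economy'
Step 3: Correct result = 1716.8
Step 4: Claimed result = 1716.8
Step 5: 1716.8 = 1716.8 ✓
Conclusion: The claimed result is correct.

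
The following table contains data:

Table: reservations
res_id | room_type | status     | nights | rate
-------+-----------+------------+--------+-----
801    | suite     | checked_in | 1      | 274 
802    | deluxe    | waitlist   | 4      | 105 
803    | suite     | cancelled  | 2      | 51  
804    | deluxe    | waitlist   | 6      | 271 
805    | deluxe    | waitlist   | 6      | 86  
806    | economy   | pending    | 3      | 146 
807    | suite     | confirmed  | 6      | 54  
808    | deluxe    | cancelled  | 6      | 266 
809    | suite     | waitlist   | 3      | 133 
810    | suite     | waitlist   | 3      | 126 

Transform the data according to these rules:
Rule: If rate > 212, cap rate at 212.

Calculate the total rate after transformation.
1337

Step 1: 3 records have rate > 212
Step 2: These records originally summed to 811
Step 3: After capping: 3 × 212 = 636
Step 4: Unaffected records sum: 701
Step 5: Final sum = 636 + 701 = 1337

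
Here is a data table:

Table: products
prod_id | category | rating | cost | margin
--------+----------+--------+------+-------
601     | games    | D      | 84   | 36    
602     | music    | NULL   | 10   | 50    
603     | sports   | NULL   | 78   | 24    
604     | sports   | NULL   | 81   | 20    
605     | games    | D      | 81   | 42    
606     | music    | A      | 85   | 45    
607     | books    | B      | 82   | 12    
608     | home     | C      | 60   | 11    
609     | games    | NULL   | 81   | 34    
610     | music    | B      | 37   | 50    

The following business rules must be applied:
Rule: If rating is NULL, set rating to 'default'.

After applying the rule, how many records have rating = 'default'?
4

Step 1: Count records where rating IS NULL
Step 2: Found 4 records with NULL rating
Step 3: These records will have rating set to 'default'
Step 4: Records already having rating = 'default': 0
Step 5: Answer: 4 + 0 = 4 records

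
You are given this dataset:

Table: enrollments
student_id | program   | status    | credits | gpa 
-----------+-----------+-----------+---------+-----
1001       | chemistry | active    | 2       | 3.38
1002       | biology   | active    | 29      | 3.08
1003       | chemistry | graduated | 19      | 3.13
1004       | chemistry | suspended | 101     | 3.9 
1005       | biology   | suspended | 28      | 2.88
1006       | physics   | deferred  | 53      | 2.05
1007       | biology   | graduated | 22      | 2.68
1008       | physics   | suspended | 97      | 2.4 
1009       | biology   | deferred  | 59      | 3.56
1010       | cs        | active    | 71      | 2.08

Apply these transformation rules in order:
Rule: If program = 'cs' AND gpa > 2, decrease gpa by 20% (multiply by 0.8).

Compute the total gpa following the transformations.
28.72

Step 1: Find records where program = 'cs' AND gpa > 2
Step 2: 1 records match, summing to 2.08
Step 3: After multiplier: 2.08 × 0.8 = 1.66
Step 4: Unaffected records sum: 27.06
Step 5: Final sum = 1.66 + 27.06 = 28.72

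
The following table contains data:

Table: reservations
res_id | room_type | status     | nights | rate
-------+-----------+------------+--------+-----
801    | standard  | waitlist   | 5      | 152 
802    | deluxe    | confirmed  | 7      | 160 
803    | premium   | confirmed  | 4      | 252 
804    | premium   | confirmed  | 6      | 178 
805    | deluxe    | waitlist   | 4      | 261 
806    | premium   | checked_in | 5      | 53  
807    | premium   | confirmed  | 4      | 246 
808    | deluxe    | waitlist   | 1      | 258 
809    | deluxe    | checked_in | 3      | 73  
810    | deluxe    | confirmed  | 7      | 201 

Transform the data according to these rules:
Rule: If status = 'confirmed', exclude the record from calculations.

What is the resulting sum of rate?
797

Step 1: Identify records where status = 'confirmed'
Step 2: The excluded records sum to 1037
Step 3: Original total rate = 1834
Step 4: Remaining total = 1834 - 1037 = 797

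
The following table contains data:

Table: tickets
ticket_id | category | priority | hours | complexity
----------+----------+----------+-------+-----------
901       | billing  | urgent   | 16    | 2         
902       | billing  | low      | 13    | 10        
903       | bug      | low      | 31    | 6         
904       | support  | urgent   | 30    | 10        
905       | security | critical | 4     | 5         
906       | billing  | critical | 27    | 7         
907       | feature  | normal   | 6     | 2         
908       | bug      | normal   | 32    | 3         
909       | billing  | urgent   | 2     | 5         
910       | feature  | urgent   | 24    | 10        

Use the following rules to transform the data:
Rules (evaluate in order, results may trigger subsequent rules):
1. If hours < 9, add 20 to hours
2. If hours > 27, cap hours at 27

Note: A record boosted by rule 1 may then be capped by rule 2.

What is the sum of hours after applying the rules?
233

Step 1: Apply rule 1 to records with hours < 9
  - 3 records get bonus of 20
  - Of these, 0 records then exceed 27 and get capped
Step 2: Apply rule 2 to records with hours > 27
  - 3 records (original) are capped
Step 3: Calculate final sum = 233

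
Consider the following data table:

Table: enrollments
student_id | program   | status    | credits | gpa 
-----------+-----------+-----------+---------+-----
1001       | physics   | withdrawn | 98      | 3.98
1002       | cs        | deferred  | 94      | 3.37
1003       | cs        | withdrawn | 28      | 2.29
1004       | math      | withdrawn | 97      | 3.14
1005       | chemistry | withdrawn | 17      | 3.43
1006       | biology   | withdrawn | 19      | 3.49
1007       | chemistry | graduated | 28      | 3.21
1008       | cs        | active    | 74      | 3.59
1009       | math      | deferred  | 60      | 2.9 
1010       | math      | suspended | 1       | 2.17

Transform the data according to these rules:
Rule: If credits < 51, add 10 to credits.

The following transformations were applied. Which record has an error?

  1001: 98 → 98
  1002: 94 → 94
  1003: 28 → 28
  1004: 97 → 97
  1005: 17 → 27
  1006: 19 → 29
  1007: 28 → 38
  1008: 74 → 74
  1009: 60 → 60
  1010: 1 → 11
Record 1003 has an error. The correct transformed value should be 38, not 28.

Step 1: Check each record against the rule
Step 2: Record 1003 has credits = 28
Step 3: Since 28 < 51, the bonus should have been applied
Step 4: Correct value = 38, but claimed value = 28
Conclusion: Record 1003 has the error.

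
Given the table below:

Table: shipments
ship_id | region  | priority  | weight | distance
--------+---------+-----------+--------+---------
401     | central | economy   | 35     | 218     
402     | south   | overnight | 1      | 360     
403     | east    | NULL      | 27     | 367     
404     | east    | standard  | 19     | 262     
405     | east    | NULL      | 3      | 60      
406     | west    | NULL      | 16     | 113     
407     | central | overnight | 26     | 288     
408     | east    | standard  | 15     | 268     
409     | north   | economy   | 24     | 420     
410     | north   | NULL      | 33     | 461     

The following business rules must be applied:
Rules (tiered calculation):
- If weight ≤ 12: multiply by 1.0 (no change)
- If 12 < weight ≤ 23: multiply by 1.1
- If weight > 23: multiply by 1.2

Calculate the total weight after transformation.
233.0

Step 1: Tier 1 (weight ≤ 12): 2 records, sum = 4 × 1.0 = 4.0
Step 2: Tier 2 (12 < weight ≤ 23): 3 records, sum = 50 × 1.1 = 55.0
Step 3: Tier 3 (weight > 23): 5 records, sum = 145 × 1.2 = 174.0
Step 4: Final sum = 4.0 + 55.0 + 174.0 = 233.0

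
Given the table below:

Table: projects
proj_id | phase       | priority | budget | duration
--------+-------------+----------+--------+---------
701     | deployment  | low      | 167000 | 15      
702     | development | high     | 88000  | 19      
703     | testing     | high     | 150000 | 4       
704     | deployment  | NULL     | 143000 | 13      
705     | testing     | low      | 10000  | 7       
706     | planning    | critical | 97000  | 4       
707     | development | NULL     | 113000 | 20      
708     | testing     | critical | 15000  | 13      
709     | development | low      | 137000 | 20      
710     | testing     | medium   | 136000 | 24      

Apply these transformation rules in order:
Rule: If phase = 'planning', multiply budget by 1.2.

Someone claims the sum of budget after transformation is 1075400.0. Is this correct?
Yes, the result is correct.

Step 1: Calculate the correct sum after transformation
Step 2: Apply multiplier 1.2 to records where phase = 'planning'
Step 3: Correct result = 1075400.0
Step 4: Claimed result = 1075400.0
Step 5: 1075400.0 = 1075400.0 ✓
Conclusion: The claimed result is correct.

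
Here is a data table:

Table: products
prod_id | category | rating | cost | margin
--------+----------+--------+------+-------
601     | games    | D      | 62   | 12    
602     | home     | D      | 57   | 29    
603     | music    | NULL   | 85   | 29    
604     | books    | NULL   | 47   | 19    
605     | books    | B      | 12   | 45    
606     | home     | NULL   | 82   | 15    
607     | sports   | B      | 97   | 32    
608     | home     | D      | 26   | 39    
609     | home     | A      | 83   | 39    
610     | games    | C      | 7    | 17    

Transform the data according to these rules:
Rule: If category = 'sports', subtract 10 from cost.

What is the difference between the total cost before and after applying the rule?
10

Step 1: Original sum of cost = 558
Step 2: 1 records have category = 'sports'
Step 3: Each affected record changes by -10
Step 4: Total change = 1 × -10 = -10
Step 5: New sum = 558 + -10 = 548
Step 6: Difference = |548 - 558| = 10
        (Sum decreased by 10)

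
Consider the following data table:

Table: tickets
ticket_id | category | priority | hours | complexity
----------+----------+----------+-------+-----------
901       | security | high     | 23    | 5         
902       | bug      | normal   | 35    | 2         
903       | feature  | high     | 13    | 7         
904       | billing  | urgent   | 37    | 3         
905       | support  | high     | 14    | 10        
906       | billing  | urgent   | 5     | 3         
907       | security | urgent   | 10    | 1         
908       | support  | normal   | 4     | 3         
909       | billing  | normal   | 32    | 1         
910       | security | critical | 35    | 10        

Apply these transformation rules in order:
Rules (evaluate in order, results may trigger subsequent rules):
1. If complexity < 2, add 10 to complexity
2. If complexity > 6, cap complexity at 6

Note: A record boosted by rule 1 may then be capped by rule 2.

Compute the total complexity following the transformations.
46

Step 1: Apply rule 1 to records with complexity < 2
  - 2 records get bonus of 10
  - Of these, 2 records then exceed 6 and get capped
Step 2: Apply rule 2 to records with complexity > 6
  - 3 records (original) are capped
Step 3: Calculate final sum = 46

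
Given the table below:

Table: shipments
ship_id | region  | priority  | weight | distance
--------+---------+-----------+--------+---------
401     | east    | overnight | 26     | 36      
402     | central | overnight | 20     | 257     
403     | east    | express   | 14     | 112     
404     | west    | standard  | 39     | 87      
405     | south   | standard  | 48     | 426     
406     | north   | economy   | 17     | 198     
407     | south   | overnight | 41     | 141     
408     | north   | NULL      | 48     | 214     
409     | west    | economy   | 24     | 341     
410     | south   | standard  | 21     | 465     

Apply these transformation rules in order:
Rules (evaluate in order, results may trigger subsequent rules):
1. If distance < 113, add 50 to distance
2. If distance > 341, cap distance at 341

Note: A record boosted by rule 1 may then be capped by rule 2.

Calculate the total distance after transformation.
2218

Step 1: Apply rule 1 to records with distance < 113
  - 3 records get bonus of 50
  - Of these, 0 records then exceed 341 and get capped
Step 2: Apply rule 2 to records with distance > 341
  - 2 records (original) are capped
Step 3: Calculate final sum = 2218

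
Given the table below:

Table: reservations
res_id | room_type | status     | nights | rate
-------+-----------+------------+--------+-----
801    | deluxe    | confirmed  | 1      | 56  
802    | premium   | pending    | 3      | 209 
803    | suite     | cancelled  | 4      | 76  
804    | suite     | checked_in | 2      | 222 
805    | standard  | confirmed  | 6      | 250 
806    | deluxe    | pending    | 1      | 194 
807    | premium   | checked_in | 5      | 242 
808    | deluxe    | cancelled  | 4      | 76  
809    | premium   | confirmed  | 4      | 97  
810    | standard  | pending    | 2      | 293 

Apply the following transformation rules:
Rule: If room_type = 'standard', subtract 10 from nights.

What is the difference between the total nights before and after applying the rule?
20

Step 1: Original sum of nights = 32
Step 2: 2 records have room_type = 'standard'
Step 3: Each affected record changes by -10
Step 4: Total change = 2 × -10 = -20
Step 5: New sum = 32 + -20 = 12
Step 6: Difference = |12 - 32| = 20
        (Sum decreased by 20)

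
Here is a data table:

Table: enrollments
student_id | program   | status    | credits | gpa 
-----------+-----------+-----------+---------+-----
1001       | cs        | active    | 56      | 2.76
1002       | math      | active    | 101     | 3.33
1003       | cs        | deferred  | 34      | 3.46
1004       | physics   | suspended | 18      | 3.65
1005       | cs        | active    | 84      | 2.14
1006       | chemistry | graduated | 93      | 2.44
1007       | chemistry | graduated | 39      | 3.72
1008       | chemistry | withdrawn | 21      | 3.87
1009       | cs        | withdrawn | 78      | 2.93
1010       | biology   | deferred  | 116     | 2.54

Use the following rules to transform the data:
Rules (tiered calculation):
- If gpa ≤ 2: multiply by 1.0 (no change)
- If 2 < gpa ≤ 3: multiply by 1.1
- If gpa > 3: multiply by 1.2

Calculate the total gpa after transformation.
35.73

Step 1: Tier 1 (gpa ≤ 2): 0 records, sum = 0 × 1.0 = 0.0
Step 2: Tier 2 (2 < gpa ≤ 3): 5 records, sum = 12.81 × 1.1 = 14.09
Step 3: Tier 3 (gpa > 3): 5 records, sum = 18.03 × 1.2 = 21.64
Step 4: Final sum = 0.0 + 14.09 + 21.64 = 35.73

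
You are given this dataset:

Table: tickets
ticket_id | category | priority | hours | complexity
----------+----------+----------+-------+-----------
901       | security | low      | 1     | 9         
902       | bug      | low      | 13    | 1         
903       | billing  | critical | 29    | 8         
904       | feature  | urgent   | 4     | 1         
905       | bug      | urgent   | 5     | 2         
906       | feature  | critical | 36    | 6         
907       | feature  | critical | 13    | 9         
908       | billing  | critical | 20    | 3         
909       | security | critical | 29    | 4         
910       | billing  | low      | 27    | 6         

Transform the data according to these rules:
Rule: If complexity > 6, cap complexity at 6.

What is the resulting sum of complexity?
41

Step 1: 3 records have complexity > 6
Step 2: These records originally summed to 26
Step 3: After capping: 3 × 6 = 18
Step 4: Unaffected records sum: 23
Step 5: Final sum = 18 + 23 = 41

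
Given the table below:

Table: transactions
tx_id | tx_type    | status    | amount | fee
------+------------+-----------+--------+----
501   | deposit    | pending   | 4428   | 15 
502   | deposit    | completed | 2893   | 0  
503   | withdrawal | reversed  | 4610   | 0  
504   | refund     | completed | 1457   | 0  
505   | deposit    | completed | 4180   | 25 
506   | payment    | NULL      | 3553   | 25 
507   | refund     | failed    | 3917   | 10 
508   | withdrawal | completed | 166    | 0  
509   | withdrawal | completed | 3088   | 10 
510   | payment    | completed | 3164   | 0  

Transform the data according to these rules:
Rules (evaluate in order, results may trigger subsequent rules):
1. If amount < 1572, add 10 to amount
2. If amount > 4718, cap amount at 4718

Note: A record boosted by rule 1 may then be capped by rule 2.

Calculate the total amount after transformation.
31476

Step 1: Apply rule 1 to records with amount < 1572
  - 2 records get bonus of 10
  - Of these, 0 records then exceed 4718 and get capped
Step 2: Apply rule 2 to records with amount > 4718
  - 0 records (original) are capped
Step 3: Calculate final sum = 31476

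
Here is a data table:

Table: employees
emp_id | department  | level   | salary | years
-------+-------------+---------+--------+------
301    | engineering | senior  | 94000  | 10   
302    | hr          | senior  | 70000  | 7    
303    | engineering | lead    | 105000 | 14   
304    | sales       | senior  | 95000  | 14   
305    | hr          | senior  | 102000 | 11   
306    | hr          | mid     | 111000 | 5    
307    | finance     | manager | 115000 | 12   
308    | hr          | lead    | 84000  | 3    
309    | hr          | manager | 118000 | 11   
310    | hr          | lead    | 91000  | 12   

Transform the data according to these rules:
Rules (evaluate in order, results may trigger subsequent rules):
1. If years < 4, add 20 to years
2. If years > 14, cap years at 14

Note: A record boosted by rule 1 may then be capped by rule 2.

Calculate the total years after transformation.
110

Step 1: Apply rule 1 to records with years < 4
  - 1 records get bonus of 20
  - Of these, 1 records then exceed 14 and get capped
Step 2: Apply rule 2 to records with years > 14
  - 0 records (original) are capped
Step 3: Calculate final sum = 110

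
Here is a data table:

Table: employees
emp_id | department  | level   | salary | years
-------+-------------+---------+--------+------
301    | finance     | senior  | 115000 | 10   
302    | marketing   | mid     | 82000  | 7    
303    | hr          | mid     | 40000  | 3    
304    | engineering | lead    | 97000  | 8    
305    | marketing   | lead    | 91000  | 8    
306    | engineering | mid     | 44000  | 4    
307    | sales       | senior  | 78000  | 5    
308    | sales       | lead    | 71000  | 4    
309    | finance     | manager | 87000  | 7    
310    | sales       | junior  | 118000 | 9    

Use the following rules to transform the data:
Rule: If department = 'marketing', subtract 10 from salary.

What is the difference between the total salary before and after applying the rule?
20

Step 1: Original sum of salary = 823000
Step 2: 2 records have department = 'marketing'
Step 3: Each affected record changes by -10
Step 4: Total change = 2 × -10 = -20
Step 5: New sum = 823000 + -20 = 822980
Step 6: Difference = |822980 - 823000| = 20
        (Sum decreased by 20)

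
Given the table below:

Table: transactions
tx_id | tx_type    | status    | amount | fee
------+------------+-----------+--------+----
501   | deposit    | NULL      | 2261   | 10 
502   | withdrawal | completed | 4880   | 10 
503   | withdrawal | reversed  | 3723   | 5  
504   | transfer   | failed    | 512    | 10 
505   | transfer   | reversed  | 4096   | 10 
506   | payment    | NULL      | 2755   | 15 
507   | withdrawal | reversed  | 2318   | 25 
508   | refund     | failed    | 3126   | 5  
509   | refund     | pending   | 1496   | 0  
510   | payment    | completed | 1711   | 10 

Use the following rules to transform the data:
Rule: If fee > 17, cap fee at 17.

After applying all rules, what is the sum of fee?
92

Step 1: 1 records have fee > 17
Step 2: These records originally summed to 25
Step 3: After capping: 1 × 17 = 17
Step 4: Unaffected records sum: 75
Step 5: Final sum = 17 + 75 = 92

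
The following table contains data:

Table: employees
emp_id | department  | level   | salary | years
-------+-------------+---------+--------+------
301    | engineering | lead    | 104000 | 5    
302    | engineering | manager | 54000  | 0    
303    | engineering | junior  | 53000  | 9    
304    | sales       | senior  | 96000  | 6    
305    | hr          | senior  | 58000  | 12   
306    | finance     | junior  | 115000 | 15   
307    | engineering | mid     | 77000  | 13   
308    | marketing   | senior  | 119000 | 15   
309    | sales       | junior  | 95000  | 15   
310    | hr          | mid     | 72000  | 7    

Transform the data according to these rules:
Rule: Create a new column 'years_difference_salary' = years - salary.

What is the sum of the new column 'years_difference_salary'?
-842903

Step 1: For each record, compute years - salary
Example calculations:
  5 - 104000 = -103995
  0 - 54000 = -54000
  9 - 53000 = -52991
  ...
Step 2: Sum all derived values
Step 3: Total = -842903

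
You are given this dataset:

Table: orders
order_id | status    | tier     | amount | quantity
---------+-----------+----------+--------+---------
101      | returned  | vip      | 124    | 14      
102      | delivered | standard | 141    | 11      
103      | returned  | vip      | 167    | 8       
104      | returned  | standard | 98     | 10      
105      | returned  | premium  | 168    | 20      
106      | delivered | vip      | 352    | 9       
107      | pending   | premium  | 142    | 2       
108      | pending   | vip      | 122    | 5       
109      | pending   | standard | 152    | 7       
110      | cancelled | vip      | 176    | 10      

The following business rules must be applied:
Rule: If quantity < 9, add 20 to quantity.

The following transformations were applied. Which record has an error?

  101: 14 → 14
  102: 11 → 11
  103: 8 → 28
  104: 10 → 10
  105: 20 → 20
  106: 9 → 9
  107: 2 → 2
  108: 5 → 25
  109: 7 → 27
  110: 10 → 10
Record 107 has an error. The correct transformed value should be 22, not 2.

Step 1: Check each record against the rule
Step 2: Record 107 has quantity = 2
Step 3: Since 2 < 9, the bonus should have been applied
Step 4: Correct value = 22, but claimed value = 2
Conclusion: Record 107 has the error.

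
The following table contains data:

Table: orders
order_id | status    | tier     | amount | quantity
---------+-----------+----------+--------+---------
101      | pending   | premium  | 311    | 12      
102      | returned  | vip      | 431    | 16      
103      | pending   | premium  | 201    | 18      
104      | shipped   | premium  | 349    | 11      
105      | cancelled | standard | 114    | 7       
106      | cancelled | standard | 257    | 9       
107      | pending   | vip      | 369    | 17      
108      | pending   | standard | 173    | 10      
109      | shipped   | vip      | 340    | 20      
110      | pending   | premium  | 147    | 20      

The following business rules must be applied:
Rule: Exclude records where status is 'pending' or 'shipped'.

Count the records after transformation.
3

Step 1: Count records to exclude
  - 5 (pending) + 2 (shipped) = 7 records
Step 2: Total records: 10
Step 3: Remaining = 10 - 7 = 3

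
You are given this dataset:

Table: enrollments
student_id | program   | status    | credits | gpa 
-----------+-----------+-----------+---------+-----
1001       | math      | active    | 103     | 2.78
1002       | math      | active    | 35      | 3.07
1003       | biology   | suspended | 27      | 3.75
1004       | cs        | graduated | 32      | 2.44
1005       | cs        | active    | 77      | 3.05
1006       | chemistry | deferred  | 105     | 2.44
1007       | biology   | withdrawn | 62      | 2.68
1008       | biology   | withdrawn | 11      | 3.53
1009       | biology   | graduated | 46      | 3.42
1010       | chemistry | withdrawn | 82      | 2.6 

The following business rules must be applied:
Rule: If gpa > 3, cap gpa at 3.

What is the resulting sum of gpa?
27.94

Step 1: 5 records have gpa > 3
Step 2: These records originally summed to 16.82
Step 3: After capping: 5 × 3 = 15
Step 4: Unaffected records sum: 12.94
Step 5: Final sum = 15 + 12.94 = 27.94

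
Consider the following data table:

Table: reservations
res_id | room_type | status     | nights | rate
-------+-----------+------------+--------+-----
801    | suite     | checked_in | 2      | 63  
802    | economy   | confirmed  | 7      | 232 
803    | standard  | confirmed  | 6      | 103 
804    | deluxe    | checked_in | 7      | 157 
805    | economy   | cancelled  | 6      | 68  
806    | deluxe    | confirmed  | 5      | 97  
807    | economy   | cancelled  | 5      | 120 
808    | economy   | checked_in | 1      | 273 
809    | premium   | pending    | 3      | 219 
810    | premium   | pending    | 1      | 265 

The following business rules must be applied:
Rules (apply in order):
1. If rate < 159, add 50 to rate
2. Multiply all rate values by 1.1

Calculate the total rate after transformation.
2086.7

Step 1: Apply Rule 1 - Add 50 to records with rate < 159
  - 6 records affected: 608 + (6 × 50) = 908
  - Unaffected records: 989
  - Sum after Rule 1: 1897
Step 2: Apply Rule 2 - Multiply all by 1.1
  - 1897 × 1.1 = 2086.7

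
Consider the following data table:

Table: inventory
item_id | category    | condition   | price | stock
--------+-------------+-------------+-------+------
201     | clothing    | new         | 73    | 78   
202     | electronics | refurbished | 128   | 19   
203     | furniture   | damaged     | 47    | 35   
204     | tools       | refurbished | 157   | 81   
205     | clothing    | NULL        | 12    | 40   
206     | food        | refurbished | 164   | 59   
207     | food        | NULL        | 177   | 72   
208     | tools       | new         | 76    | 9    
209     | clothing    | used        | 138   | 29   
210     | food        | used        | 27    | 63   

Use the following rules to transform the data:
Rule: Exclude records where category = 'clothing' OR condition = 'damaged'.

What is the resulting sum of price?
729

Step 1: Find records where category = 'clothing' OR condition = 'damaged'
Step 2: 4 records match, summing to 270
Step 3: Original sum: 999
Step 4: Remaining sum = 999 - 270 = 729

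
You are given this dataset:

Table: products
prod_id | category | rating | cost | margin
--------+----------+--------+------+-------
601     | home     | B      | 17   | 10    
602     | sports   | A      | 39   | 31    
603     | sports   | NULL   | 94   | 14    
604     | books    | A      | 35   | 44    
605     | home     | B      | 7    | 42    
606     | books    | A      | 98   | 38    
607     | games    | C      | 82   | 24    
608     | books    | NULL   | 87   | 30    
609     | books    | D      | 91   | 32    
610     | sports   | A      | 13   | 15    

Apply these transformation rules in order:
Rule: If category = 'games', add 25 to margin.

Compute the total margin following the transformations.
305

Step 1: Count records where category = 'games': 1
Step 2: Total bonus added: 1 × 25 = 25
Step 3: Original sum of margin: 280
Step 4: Final sum = 280 + 25 = 305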